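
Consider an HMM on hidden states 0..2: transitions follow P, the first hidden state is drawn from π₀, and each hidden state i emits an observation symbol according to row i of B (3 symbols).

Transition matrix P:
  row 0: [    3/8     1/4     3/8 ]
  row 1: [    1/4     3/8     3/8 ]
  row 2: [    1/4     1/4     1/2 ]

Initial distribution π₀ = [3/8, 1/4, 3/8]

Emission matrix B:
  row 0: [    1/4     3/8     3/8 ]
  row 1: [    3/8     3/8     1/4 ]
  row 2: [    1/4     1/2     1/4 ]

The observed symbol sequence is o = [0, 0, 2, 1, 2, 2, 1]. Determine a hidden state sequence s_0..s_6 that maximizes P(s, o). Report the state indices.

path = [2, 2, 2, 2, 2, 2, 2]

t=0: δ = [9.375e-02, 9.375e-02, 9.375e-02]  (obs o_0=0)
t=1: δ = [8.789e-03, 1.318e-02, 1.172e-02]  ψ = [0, 1, 2]  (obs o_1=0)
t=2: δ = [1.236e-03, 1.236e-03, 1.465e-03]  ψ = [0, 1, 2]  (obs o_2=2)
t=3: δ = [1.738e-04, 1.738e-04, 3.662e-04]  ψ = [0, 1, 2]  (obs o_3=1)
t=4: δ = [3.433e-05, 2.289e-05, 4.578e-05]  ψ = [2, 2, 2]  (obs o_4=2)
t=5: δ = [4.828e-06, 2.861e-06, 5.722e-06]  ψ = [0, 2, 2]  (obs o_5=2)
t=6: δ = [6.789e-07, 5.364e-07, 1.431e-06]  ψ = [0, 2, 2]  (obs o_6=1)
backtrack: best end state = 2; path = [2, 2, 2, 2, 2, 2, 2]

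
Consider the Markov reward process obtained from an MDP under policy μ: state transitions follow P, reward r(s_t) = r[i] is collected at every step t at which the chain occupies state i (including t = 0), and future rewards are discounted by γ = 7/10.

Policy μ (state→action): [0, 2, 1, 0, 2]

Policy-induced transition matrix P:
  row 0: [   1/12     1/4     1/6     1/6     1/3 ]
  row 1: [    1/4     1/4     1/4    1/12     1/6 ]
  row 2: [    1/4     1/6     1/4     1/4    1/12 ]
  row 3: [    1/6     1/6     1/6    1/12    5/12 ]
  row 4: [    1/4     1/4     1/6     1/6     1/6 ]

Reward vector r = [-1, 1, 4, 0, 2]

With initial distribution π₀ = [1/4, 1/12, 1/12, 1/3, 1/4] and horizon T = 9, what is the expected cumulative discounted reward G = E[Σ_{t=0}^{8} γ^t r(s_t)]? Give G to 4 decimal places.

t=0: π = [0.2500, 0.0833, 0.0833, 0.3333, 0.2500], E[r] = 0.6667, γ^t·E[r] = 0.666667, running G = 0.666667
t=1: π = [0.1806, 0.2153, 0.1806, 0.1389, 0.2847], E[r] = 1.3264, γ^t·E[r] = 0.928472, running G = 1.595139
t=2: π = [0.2083, 0.2234, 0.1997, 0.1522, 0.2164], E[r] = 1.2465, γ^t·E[r] = 0.610799, running G = 2.205938
t=3: π = [0.2026, 0.2207, 0.2019, 0.1520, 0.2228], E[r] = 1.2714, γ^t·E[r] = 0.436078, running G = 2.642015
t=4: π = [0.2036, 0.2205, 0.2019, 0.1524, 0.2216], E[r] = 1.2677, γ^t·E[r] = 0.304372, running G = 2.946387
t=5: π = [0.2034, 0.2205, 0.2019, 0.1524, 0.2219], E[r] = 1.2683, γ^t·E[r] = 0.213168, running G = 3.159555
t=6: π = [0.2034, 0.2205, 0.2019, 0.1524, 0.2218], E[r] = 1.2682, γ^t·E[r] = 0.149203, running G = 3.308758
t=7: π = [0.2034, 0.2205, 0.2019, 0.1524, 0.2218], E[r] = 1.2682, γ^t·E[r] = 0.104444, running G = 3.413201
t=8: π = [0.2034, 0.2205, 0.2019, 0.1524, 0.2218], E[r] = 1.2682, γ^t·E[r] = 0.073110, running G = 3.486312

G = 3.4863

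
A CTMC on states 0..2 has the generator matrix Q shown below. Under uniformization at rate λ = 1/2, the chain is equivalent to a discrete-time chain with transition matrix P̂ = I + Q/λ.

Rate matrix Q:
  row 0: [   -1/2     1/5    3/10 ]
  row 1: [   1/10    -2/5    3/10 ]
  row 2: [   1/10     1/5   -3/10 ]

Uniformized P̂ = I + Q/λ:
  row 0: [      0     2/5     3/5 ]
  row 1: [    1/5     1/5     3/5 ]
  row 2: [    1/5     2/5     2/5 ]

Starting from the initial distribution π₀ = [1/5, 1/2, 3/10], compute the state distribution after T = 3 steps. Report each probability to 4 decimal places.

π = [0.1664, 0.3320, 0.5016]

t=0: π = [0.2000, 0.5000, 0.3000]
t=1: π = [0.1600, 0.3000, 0.5400]
t=2: π = [0.1680, 0.3400, 0.4920]
t=3: π = [0.1664, 0.3320, 0.5016]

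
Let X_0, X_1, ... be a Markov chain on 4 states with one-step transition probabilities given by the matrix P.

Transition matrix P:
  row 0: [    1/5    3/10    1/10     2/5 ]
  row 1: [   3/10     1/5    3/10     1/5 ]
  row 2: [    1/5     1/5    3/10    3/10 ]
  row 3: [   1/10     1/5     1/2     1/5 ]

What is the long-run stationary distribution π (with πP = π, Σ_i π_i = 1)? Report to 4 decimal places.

π = [0.1949, 0.2195, 0.3151, 0.2705]

Balance equations π_j = Σ_i π_i·P[i][j]:
  π_0 = 1/5·π_0 + 3/10·π_1 + 1/5·π_2 + 1/10·π_3
  π_1 = 3/10·π_0 + 1/5·π_1 + 1/5·π_2 + 1/5·π_3
  π_2 = 1/10·π_0 + 3/10·π_1 + 3/10·π_2 + 1/2·π_3
  normalize: π_0 + π_1 + π_2 + π_3 = 1
Solving the linear system gives exactly π = [107/549, 241/1098, 173/549, 33/122].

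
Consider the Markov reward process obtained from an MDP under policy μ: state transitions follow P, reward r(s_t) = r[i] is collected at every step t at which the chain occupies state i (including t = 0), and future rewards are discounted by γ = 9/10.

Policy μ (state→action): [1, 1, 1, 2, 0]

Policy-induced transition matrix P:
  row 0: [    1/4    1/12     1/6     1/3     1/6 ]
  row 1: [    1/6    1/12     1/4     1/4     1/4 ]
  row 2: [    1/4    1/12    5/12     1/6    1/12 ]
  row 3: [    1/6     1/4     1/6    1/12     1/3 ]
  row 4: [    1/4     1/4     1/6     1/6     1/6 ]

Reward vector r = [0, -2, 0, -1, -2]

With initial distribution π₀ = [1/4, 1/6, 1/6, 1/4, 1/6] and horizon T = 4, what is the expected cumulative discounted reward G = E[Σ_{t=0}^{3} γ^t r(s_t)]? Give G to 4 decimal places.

G = -3.1129

t=0: π = [0.2500, 0.1667, 0.1667, 0.2500, 0.1667], E[r] = -0.9167, γ^t·E[r] = -0.916667, running G = -0.916667
t=1: π = [0.2153, 0.1528, 0.2222, 0.2014, 0.2083], E[r] = -0.9236, γ^t·E[r] = -0.831250, running G = -1.747917
t=2: π = [0.2205, 0.1516, 0.2350, 0.1985, 0.1944], E[r] = -0.8906, γ^t·E[r] = -0.721406, running G = -2.469323
t=3: π = [0.2208, 0.1488, 0.2380, 0.1995, 0.1928], E[r] = -0.8828, γ^t·E[r] = -0.643535, running G = -3.112858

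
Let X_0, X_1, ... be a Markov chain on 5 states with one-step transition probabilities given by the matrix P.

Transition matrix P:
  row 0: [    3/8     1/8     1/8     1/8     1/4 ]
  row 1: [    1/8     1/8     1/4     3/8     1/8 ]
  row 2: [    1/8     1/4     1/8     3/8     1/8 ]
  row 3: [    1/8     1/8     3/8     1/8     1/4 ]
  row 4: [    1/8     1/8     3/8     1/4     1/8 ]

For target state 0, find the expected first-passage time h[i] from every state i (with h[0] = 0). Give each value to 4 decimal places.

h = [0.0000, 8.0000, 8.0000, 8.0000, 8.0000]

First-step conditioning: h[0] = 0; for i ≠ 0, h[i] = 1 + Σ_k P[i][k]·h[k].
  h[1] = 1 + 1/8·h[1] + 1/4·h[2] + 3/8·h[3] + 1/8·h[4]
  h[2] = 1 + 1/4·h[1] + 1/8·h[2] + 3/8·h[3] + 1/8·h[4]
  h[3] = 1 + 1/8·h[1] + 3/8·h[2] + 1/8·h[3] + 1/4·h[4]
  h[4] = 1 + 1/8·h[1] + 3/8·h[2] + 1/4·h[3] + 1/8·h[4]
Solving the 4×4 linear system over states ≠ 0 gives exactly h = [0, 8, 8, 8, 8] (h[0] = 0 is the target).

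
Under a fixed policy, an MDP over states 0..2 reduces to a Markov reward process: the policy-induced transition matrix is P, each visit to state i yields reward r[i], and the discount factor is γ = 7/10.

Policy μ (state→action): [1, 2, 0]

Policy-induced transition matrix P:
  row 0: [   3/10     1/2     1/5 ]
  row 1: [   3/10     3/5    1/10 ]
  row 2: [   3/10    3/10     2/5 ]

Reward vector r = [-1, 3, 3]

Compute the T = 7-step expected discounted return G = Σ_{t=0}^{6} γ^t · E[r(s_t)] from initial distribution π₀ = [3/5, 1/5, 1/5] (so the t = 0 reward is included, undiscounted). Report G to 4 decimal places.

G = 4.3059

t=0: π = [0.6000, 0.2000, 0.2000], E[r] = 0.6000, γ^t·E[r] = 0.600000, running G = 0.600000
t=1: π = [0.3000, 0.4800, 0.2200], E[r] = 1.8000, γ^t·E[r] = 1.260000, running G = 1.860000
t=2: π = [0.3000, 0.5040, 0.1960], E[r] = 1.8000, γ^t·E[r] = 0.882000, running G = 2.742000
t=3: π = [0.3000, 0.5112, 0.1888], E[r] = 1.8000, γ^t·E[r] = 0.617400, running G = 3.359400
t=4: π = [0.3000, 0.5134, 0.1866], E[r] = 1.8000, γ^t·E[r] = 0.432180, running G = 3.791580
t=5: π = [0.3000, 0.5140, 0.1860], E[r] = 1.8000, γ^t·E[r] = 0.302526, running G = 4.094106
t=6: π = [0.3000, 0.5142, 0.1858], E[r] = 1.8000, γ^t·E[r] = 0.211768, running G = 4.305874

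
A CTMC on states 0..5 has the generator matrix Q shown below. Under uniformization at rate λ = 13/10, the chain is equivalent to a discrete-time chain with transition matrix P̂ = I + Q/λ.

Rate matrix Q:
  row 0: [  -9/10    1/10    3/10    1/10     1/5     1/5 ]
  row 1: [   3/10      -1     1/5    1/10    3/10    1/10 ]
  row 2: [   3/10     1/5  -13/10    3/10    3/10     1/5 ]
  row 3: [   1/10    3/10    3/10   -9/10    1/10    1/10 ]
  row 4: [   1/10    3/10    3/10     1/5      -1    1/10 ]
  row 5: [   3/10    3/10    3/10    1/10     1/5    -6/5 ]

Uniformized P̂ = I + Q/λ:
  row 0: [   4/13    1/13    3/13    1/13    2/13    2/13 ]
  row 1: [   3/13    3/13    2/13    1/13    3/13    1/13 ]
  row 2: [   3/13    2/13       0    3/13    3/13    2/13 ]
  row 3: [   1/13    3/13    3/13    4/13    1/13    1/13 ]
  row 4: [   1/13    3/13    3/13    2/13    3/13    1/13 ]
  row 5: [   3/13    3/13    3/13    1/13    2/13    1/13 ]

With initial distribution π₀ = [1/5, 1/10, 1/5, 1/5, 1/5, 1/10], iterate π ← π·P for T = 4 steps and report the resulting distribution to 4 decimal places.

π = [0.1936, 0.1875, 0.1758, 0.1537, 0.1841, 0.1053]

t=0: π = [0.2000, 0.1000, 0.2000, 0.2000, 0.2000, 0.1000]
t=1: π = [0.1846, 0.1846, 0.1769, 0.1692, 0.1769, 0.1077]
t=2: π = [0.1917, 0.1888, 0.1757, 0.1568, 0.1822, 0.1047]
t=3: π = [0.1934, 0.1878, 0.1757, 0.1542, 0.1838, 0.1052]
t=4: π = [0.1936, 0.1875, 0.1758, 0.1537, 0.1841, 0.1053]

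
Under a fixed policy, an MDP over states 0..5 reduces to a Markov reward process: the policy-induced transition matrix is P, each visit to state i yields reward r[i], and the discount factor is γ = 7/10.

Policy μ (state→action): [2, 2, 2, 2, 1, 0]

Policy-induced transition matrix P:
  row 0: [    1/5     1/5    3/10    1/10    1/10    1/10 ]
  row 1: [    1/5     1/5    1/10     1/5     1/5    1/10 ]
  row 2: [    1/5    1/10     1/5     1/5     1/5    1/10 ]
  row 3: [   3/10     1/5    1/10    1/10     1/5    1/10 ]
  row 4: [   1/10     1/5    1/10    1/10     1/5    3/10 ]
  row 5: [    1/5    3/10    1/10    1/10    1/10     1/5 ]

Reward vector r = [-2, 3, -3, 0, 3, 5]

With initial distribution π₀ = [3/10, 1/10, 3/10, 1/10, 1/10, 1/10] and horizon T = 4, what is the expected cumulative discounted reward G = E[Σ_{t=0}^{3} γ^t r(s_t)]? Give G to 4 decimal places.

t=0: π = [0.3000, 0.1000, 0.3000, 0.1000, 0.1000, 0.1000], E[r] = -0.4000, γ^t·E[r] = -0.400000, running G = -0.400000
t=1: π = [0.2000, 0.1800, 0.1900, 0.1400, 0.1600, 0.1300], E[r] = 0.7000, γ^t·E[r] = 0.490000, running G = 0.090000
t=2: π = [0.1980, 0.1940, 0.1590, 0.1370, 0.1670, 0.1450], E[r] = 0.9350, γ^t·E[r] = 0.458150, running G = 0.548150
t=3: π = [0.1970, 0.1986, 0.1555, 0.1353, 0.1657, 0.1479], E[r] = 0.9719, γ^t·E[r] = 0.333362, running G = 0.881512

G = 0.8815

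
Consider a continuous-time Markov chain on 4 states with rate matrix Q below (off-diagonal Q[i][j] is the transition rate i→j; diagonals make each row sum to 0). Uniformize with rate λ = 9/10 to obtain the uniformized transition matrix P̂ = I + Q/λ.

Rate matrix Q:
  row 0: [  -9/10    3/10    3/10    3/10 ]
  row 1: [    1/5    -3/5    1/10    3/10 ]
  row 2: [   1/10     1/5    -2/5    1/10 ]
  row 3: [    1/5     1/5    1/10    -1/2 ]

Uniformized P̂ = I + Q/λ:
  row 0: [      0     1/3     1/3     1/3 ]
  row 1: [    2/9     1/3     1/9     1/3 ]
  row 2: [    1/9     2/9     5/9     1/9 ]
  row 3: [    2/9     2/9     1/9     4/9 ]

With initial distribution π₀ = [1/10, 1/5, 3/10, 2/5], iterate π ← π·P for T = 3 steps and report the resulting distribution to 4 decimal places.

π = [0.1580, 0.2694, 0.2642, 0.3084]

t=0: π = [0.1000, 0.2000, 0.3000, 0.4000]
t=1: π = [0.1667, 0.2556, 0.2667, 0.3111]
t=2: π = [0.1556, 0.2691, 0.2667, 0.3086]
t=3: π = [0.1580, 0.2694, 0.2642, 0.3084]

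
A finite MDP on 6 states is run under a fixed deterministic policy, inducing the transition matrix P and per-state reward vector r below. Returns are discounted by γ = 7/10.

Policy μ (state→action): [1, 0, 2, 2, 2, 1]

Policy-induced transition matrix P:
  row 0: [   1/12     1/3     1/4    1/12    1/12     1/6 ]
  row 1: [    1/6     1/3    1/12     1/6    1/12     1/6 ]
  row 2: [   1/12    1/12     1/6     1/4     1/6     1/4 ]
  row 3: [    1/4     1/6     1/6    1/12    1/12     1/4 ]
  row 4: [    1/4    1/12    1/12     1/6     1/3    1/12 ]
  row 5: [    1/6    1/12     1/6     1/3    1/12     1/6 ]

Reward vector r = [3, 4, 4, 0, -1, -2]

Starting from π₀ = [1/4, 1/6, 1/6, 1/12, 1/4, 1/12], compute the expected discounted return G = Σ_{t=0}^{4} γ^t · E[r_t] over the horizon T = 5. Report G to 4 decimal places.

t=0: π = [0.2500, 0.1667, 0.1667, 0.0833, 0.2500, 0.0833], E[r] = 1.6667, γ^t·E[r] = 1.666667, running G = 1.666667
t=1: π = [0.1597, 0.1944, 0.1528, 0.1667, 0.1597, 0.1667], E[r] = 1.3750, γ^t·E[r] = 0.962500, running G = 2.629167
t=2: π = [0.1678, 0.1858, 0.1505, 0.1800, 0.1360, 0.1800], E[r] = 1.3524, γ^t·E[r] = 0.662691, running G = 3.291858
t=3: π = [0.1665, 0.1867, 0.1538, 0.1802, 0.1299, 0.1829], E[r] = 1.3661, γ^t·E[r] = 0.468565, running G = 3.760423
t=4: π = [0.1658, 0.1867, 0.1542, 0.1811, 0.1286, 0.1837], E[r] = 1.3647, γ^t·E[r] = 0.327663, running G = 4.088085

G = 4.0881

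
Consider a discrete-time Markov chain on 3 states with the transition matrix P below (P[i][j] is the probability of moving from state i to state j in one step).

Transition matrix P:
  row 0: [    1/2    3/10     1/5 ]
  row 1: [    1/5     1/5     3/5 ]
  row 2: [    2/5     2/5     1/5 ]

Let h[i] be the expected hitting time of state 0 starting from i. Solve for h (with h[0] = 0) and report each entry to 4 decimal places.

First-step conditioning: h[0] = 0; for i ≠ 0, h[i] = 1 + Σ_k P[i][k]·h[k].
  h[1] = 1 + 1/5·h[1] + 3/5·h[2]
  h[2] = 1 + 2/5·h[1] + 1/5·h[2]
Solving the 2×2 linear system over states ≠ 0 gives exactly h = [0, 7/2, 3] (h[0] = 0 is the target).

h = [0.0000, 3.5000, 3.0000]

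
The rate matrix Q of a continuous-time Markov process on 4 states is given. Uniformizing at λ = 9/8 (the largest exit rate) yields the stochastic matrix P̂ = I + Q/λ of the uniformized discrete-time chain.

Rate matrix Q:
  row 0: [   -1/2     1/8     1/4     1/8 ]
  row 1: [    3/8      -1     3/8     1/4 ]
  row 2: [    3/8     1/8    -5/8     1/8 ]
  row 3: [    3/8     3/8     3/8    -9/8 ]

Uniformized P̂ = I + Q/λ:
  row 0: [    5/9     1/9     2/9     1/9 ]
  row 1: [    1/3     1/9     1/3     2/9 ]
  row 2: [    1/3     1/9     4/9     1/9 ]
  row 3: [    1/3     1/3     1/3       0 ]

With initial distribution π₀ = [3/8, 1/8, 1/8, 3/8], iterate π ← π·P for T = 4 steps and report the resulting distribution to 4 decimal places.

t=0: π = [0.3750, 0.1250, 0.1250, 0.3750]
t=1: π = [0.4167, 0.1944, 0.3056, 0.0833]
t=2: π = [0.4259, 0.1296, 0.3210, 0.1235]
t=3: π = [0.4280, 0.1385, 0.3217, 0.1118]
t=4: π = [0.4284, 0.1360, 0.3215, 0.1141]

π = [0.4284, 0.1360, 0.3215, 0.1141]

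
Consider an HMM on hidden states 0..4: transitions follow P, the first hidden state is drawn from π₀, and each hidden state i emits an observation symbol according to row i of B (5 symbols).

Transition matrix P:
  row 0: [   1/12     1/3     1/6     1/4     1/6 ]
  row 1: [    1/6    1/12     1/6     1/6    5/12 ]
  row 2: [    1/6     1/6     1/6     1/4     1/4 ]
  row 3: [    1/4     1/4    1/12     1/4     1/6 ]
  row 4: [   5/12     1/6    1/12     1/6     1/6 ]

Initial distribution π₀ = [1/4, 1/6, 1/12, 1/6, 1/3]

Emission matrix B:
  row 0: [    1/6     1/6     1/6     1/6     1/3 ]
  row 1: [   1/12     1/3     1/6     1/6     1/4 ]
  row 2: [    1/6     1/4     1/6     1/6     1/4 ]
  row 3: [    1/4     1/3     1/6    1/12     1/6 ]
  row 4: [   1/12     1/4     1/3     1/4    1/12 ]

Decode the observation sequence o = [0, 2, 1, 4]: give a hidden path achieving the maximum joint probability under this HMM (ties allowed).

path = [0, 1, 4, 0]

t=0: δ = [4.167e-02, 1.389e-02, 1.389e-02, 4.167e-02, 2.778e-02]  (obs o_0=0)
t=1: δ = [1.929e-03, 2.315e-03, 1.157e-03, 1.736e-03, 2.315e-03]  ψ = [4, 0, 0, 0, 0]  (obs o_1=2)
t=2: δ = [1.608e-04, 2.143e-04, 9.645e-05, 1.608e-04, 2.411e-04]  ψ = [4, 0, 1, 0, 1]  (obs o_2=1)
t=3: δ = [3.349e-05, 1.340e-05, 8.931e-06, 6.698e-06, 7.442e-06]  ψ = [4, 0, 1, 0, 1]  (obs o_3=4)
backtrack: best end state = 0; path = [0, 1, 4, 0]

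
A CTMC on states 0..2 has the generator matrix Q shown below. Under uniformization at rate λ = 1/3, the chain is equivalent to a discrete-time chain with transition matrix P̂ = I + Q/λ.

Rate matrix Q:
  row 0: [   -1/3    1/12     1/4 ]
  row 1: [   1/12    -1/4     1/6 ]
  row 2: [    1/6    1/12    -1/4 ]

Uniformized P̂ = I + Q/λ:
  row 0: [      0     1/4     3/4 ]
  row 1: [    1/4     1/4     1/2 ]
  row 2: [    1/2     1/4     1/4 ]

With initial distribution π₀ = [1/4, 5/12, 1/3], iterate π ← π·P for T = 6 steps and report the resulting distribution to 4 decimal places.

t=0: π = [0.2500, 0.4167, 0.3333]
t=1: π = [0.2708, 0.2500, 0.4792]
t=2: π = [0.3021, 0.2500, 0.4479]
t=3: π = [0.2865, 0.2500, 0.4635]
t=4: π = [0.2943, 0.2500, 0.4557]
t=5: π = [0.2904, 0.2500, 0.4596]
t=6: π = [0.2923, 0.2500, 0.4577]

π = [0.2923, 0.2500, 0.4577]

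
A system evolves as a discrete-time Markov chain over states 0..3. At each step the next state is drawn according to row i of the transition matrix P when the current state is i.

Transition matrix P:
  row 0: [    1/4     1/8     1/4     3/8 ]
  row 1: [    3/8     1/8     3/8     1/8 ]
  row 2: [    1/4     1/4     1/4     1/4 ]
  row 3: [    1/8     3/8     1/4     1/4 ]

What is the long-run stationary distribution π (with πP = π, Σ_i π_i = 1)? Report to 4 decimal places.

Balance equations π_j = Σ_i π_i·P[i][j]:
  π_0 = 1/4·π_0 + 3/8·π_1 + 1/4·π_2 + 1/8·π_3
  π_1 = 1/8·π_0 + 1/8·π_1 + 1/4·π_2 + 3/8·π_3
  π_2 = 1/4·π_0 + 3/8·π_1 + 1/4·π_2 + 1/4·π_3
  normalize: π_0 + π_1 + π_2 + π_3 = 1
Solving the linear system gives exactly π = [148/601, 134/601, 167/601, 152/601].

π = [0.2463, 0.2230, 0.2779, 0.2529]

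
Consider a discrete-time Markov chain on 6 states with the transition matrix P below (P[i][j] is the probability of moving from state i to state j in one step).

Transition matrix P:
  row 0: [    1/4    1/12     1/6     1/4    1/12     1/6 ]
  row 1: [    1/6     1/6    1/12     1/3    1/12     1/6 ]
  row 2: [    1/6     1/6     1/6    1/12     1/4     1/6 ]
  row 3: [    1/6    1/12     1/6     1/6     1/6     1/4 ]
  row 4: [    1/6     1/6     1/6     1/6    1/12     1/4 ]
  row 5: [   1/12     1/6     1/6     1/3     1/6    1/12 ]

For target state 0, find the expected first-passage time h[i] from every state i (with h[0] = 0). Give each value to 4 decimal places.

h = [0.0000, 6.6037, 6.5996, 6.6424, 6.6394, 7.1141]

First-step conditioning: h[0] = 0; for i ≠ 0, h[i] = 1 + Σ_k P[i][k]·h[k].
  h[1] = 1 + 1/6·h[1] + 1/12·h[2] + 1/3·h[3] + 1/12·h[4] + 1/6·h[5]
  h[2] = 1 + 1/6·h[1] + 1/6·h[2] + 1/12·h[3] + 1/4·h[4] + 1/6·h[5]
  h[3] = 1 + 1/12·h[1] + 1/6·h[2] + 1/6·h[3] + 1/6·h[4] + 1/4·h[5]
  h[4] = 1 + 1/6·h[1] + 1/6·h[2] + 1/6·h[3] + 1/12·h[4] + 1/4·h[5]
  h[5] = 1 + 1/6·h[1] + 1/6·h[2] + 1/3·h[3] + 1/6·h[4] + 1/12·h[5]
Solving the 5×5 linear system over states ≠ 0 gives exactly h = [0, 3216/487, 292476/44317, 22644/3409, 294240/44317, 24252/3409] (h[0] = 0 is the target).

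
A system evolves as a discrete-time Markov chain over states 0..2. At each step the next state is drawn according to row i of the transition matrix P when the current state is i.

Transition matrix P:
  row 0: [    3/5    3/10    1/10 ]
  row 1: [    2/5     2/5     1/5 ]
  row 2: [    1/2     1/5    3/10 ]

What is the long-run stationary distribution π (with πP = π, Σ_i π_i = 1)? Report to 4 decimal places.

Balance equations π_j = Σ_i π_i·P[i][j]:
  π_0 = 3/5·π_0 + 2/5·π_1 + 1/2·π_2
  π_1 = 3/10·π_0 + 2/5·π_1 + 1/5·π_2
  normalize: π_0 + π_1 + π_2 = 1
Solving the linear system gives exactly π = [38/73, 23/73, 12/73].

π = [0.5205, 0.3151, 0.1644]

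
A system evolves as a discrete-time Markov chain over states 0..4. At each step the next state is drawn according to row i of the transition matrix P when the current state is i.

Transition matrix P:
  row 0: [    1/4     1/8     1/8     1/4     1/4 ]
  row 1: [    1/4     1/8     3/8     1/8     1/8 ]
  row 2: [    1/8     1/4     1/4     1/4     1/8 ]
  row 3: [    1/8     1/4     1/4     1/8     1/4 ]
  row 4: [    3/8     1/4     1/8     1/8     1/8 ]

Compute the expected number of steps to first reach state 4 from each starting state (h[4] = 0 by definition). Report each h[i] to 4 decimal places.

h = [5.0025, 5.8127, 5.8329, 5.1848, 0.0000]

First-step conditioning: h[4] = 0; for i ≠ 4, h[i] = 1 + Σ_k P[i][k]·h[k].
  h[0] = 1 + 1/4·h[0] + 1/8·h[1] + 1/8·h[2] + 1/4·h[3]
  h[1] = 1 + 1/4·h[0] + 1/8·h[1] + 3/8·h[2] + 1/8·h[3]
  h[2] = 1 + 1/8·h[0] + 1/4·h[1] + 1/4·h[2] + 1/4·h[3]
  h[3] = 1 + 1/8·h[0] + 1/4·h[1] + 1/4·h[2] + 1/8·h[3]
Solving the 4×4 linear system over states ≠ 4 gives exactly h = [1976/395, 2296/395, 2304/395, 2048/395, 0] (h[4] = 0 is the target).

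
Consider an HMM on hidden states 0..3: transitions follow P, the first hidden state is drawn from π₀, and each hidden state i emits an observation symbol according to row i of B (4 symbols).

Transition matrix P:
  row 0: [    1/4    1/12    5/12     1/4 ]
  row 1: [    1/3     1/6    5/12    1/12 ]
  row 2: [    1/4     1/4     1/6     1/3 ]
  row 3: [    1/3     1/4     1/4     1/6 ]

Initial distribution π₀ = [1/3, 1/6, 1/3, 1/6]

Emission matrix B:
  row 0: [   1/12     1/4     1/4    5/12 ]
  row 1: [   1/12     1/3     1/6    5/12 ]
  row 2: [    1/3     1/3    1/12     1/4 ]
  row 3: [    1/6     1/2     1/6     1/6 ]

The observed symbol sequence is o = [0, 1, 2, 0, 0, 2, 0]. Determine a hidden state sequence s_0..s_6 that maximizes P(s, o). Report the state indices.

path = [2, 3, 0, 2, 3, 0, 2]

t=0: δ = [2.778e-02, 1.389e-02, 1.111e-01, 2.778e-02]  (obs o_0=0)
t=1: δ = [6.944e-03, 9.259e-03, 6.173e-03, 1.852e-02]  ψ = [2, 2, 2, 2]  (obs o_1=1)
t=2: δ = [1.543e-03, 7.716e-04, 3.858e-04, 5.144e-04]  ψ = [3, 3, 3, 3]  (obs o_2=2)
t=3: δ = [3.215e-05, 1.072e-05, 2.143e-04, 6.430e-05]  ψ = [0, 0, 0, 0]  (obs o_3=0)
t=4: δ = [4.465e-06, 4.465e-06, 1.191e-05, 1.191e-05]  ψ = [2, 2, 2, 2]  (obs o_4=0)
t=5: δ = [9.923e-07, 4.961e-07, 2.481e-07, 6.615e-07]  ψ = [3, 2, 3, 2]  (obs o_5=2)
t=6: δ = [2.067e-08, 1.378e-08, 1.378e-07, 4.135e-08]  ψ = [0, 3, 0, 0]  (obs o_6=0)
backtrack: best end state = 2; path = [2, 3, 0, 2, 3, 0, 2]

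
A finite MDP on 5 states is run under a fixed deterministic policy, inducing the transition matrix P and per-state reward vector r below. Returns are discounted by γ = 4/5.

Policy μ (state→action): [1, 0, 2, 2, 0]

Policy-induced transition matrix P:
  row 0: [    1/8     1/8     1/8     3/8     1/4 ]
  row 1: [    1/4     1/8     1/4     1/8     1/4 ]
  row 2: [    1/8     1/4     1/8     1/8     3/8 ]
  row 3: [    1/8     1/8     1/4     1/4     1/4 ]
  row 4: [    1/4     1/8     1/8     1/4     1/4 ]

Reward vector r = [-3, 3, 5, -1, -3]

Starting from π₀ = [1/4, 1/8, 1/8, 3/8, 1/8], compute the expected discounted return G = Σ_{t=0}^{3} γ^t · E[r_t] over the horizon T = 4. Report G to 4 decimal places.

G = -0.9355

t=0: π = [0.2500, 0.1250, 0.1250, 0.3750, 0.1250], E[r] = -0.5000, γ^t·E[r] = -0.500000, running G = -0.500000
t=1: π = [0.1563, 0.1406, 0.1875, 0.2500, 0.2656], E[r] = -0.1563, γ^t·E[r] = -0.125000, running G = -0.625000
t=2: π = [0.1758, 0.1484, 0.1738, 0.2285, 0.2734], E[r] = -0.2617, γ^t·E[r] = -0.167500, running G = -0.792500
t=3: π = [0.1777, 0.1467, 0.1721, 0.2317, 0.2717], E[r] = -0.2793, γ^t·E[r] = -0.143000, running G = -0.935500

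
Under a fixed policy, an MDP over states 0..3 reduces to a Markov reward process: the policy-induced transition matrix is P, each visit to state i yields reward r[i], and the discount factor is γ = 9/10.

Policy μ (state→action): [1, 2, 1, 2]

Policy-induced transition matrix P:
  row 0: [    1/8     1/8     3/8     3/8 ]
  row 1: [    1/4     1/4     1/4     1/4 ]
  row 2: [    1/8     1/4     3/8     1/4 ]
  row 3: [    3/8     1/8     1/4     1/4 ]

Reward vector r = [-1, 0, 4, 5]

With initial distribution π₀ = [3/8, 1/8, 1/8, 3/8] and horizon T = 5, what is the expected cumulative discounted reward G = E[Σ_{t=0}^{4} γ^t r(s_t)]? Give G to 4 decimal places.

G = 9.6105

t=0: π = [0.3750, 0.1250, 0.1250, 0.3750], E[r] = 2.0000, γ^t·E[r] = 2.000000, running G = 2.000000
t=1: π = [0.2344, 0.1563, 0.3125, 0.2969], E[r] = 2.5000, γ^t·E[r] = 2.250000, running G = 4.250000
t=2: π = [0.2188, 0.1836, 0.3184, 0.2793], E[r] = 2.4512, γ^t·E[r] = 1.985449, running G = 6.235449
t=3: π = [0.2178, 0.1877, 0.3171, 0.2773], E[r] = 2.4375, γ^t·E[r] = 1.776938, running G = 8.012387
t=4: π = [0.2178, 0.1881, 0.3169, 0.2772], E[r] = 2.4358, γ^t·E[r] = 1.598102, running G = 9.610489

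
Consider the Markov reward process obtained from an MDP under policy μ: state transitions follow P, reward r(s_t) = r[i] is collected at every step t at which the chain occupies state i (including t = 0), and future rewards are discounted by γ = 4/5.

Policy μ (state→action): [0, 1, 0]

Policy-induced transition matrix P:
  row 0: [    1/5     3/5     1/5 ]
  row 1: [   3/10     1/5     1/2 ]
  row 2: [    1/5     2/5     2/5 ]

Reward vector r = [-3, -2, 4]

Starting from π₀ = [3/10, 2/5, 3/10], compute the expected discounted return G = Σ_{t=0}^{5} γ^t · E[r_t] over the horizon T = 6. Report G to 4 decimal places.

t=0: π = [0.3000, 0.4000, 0.3000], E[r] = -0.5000, γ^t·E[r] = -0.500000, running G = -0.500000
t=1: π = [0.2400, 0.3800, 0.3800], E[r] = 0.0400, γ^t·E[r] = 0.032000, running G = -0.468000
t=2: π = [0.2380, 0.3720, 0.3900], E[r] = 0.1020, γ^t·E[r] = 0.065280, running G = -0.402720
t=3: π = [0.2372, 0.3732, 0.3896], E[r] = 0.1004, γ^t·E[r] = 0.051405, running G = -0.351315
t=4: π = [0.2373, 0.3728, 0.3899], E[r] = 0.1020, γ^t·E[r] = 0.041763, running G = -0.309552
t=5: π = [0.2373, 0.3729, 0.3898], E[r] = 0.1016, γ^t·E[r] = 0.033298, running G = -0.276255

G = -0.2763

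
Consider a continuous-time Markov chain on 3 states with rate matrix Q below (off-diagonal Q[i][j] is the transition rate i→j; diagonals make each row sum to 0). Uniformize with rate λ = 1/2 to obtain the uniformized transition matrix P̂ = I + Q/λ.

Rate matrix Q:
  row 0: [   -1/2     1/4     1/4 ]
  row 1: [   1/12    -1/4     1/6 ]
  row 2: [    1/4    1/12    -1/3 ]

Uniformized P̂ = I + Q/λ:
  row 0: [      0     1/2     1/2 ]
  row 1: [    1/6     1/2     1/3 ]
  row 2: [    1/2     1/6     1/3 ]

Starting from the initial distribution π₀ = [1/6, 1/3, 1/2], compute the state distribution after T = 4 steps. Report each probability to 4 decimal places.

π = [0.2483, 0.3758, 0.3759]

t=0: π = [0.1667, 0.3333, 0.5000]
t=1: π = [0.3056, 0.3333, 0.3611]
t=2: π = [0.2361, 0.3796, 0.3843]
t=3: π = [0.2554, 0.3719, 0.3727]
t=4: π = [0.2483, 0.3758, 0.3759]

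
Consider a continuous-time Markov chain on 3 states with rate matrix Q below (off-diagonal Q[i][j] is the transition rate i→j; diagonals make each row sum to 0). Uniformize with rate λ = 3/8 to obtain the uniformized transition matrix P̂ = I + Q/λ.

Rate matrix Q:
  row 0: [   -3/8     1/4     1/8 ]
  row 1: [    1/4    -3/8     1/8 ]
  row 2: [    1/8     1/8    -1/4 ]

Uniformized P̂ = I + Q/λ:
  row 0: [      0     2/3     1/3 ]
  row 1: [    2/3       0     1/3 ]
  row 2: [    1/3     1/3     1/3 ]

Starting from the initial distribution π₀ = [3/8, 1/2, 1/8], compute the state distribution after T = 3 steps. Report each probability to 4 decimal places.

π = [0.3519, 0.3148, 0.3333]

t=0: π = [0.3750, 0.5000, 0.1250]
t=1: π = [0.3750, 0.2917, 0.3333]
t=2: π = [0.3056, 0.3611, 0.3333]
t=3: π = [0.3519, 0.3148, 0.3333]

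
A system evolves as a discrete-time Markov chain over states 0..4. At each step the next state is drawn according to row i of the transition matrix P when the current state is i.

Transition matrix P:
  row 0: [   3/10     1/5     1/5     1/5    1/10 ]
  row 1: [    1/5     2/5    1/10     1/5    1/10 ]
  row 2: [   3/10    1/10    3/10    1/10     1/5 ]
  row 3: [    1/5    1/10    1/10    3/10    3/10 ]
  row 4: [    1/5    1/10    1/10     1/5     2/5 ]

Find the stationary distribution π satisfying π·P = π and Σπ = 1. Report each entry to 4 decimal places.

Balance equations π_j = Σ_i π_i·P[i][j]:
  π_0 = 3/10·π_0 + 1/5·π_1 + 3/10·π_2 + 1/5·π_3 + 1/5·π_4
  π_1 = 1/5·π_0 + 2/5·π_1 + 1/10·π_2 + 1/10·π_3 + 1/10·π_4
  π_2 = 1/5·π_0 + 1/10·π_1 + 3/10·π_2 + 1/10·π_3 + 1/10·π_4
  π_3 = 1/5·π_0 + 1/5·π_1 + 1/10·π_2 + 3/10·π_3 + 1/5·π_4
  normalize: π_0 + π_1 + π_2 + π_3 + π_4 = 1
Solving the linear system gives exactly π = [17/71, 88/497, 11/71, 131/639, 1000/4473].

π = [0.2394, 0.1771, 0.1549, 0.2050, 0.2236]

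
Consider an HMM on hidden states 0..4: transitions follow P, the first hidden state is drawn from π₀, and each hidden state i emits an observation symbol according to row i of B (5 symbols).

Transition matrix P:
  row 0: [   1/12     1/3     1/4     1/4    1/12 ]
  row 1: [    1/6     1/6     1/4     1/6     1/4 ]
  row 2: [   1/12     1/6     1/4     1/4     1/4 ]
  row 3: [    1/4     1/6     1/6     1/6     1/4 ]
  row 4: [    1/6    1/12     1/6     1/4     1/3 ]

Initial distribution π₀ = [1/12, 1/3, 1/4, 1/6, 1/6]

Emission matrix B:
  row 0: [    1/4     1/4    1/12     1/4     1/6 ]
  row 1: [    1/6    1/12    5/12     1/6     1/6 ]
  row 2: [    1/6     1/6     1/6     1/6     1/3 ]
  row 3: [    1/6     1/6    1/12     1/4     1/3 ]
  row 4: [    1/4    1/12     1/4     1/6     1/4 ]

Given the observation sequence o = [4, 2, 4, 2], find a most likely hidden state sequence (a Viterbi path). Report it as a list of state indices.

t=0: δ = [1.389e-02, 5.556e-02, 8.333e-02, 5.556e-02, 4.167e-02]  (obs o_0=4)
t=1: δ = [1.157e-03, 5.787e-03, 3.472e-03, 1.736e-03, 5.208e-03]  ψ = [3, 2, 2, 2, 2]  (obs o_1=2)
t=2: δ = [1.608e-04, 1.608e-04, 4.823e-04, 4.340e-04, 4.340e-04]  ψ = [1, 1, 1, 4, 4]  (obs o_2=4)
t=3: δ = [9.042e-06, 3.349e-05, 2.009e-05, 1.005e-05, 3.617e-05]  ψ = [3, 2, 2, 2, 4]  (obs o_3=2)
backtrack: best end state = 4; path = [2, 4, 4, 4]

path = [2, 4, 4, 4]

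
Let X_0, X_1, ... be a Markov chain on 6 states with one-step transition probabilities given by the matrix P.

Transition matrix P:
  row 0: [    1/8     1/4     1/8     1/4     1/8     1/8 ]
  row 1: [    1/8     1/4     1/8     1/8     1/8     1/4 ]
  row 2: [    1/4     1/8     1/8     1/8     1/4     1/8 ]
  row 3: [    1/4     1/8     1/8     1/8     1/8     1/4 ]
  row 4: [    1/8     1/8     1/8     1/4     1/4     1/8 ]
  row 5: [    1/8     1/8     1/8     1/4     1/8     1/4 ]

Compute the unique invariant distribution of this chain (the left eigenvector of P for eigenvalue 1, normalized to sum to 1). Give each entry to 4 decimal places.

Balance equations π_j = Σ_i π_i·P[i][j]:
  π_0 = 1/8·π_0 + 1/8·π_1 + 1/4·π_2 + 1/4·π_3 + 1/8·π_4 + 1/8·π_5
  π_1 = 1/4·π_0 + 1/4·π_1 + 1/8·π_2 + 1/8·π_3 + 1/8·π_4 + 1/8·π_5
  π_2 = 1/8·π_0 + 1/8·π_1 + 1/8·π_2 + 1/8·π_3 + 1/8·π_4 + 1/8·π_5
  π_3 = 1/4·π_0 + 1/8·π_1 + 1/8·π_2 + 1/8·π_3 + 1/4·π_4 + 1/4·π_5
  π_4 = 1/8·π_0 + 1/8·π_1 + 1/4·π_2 + 1/8·π_3 + 1/4·π_4 + 1/8·π_5
  normalize: π_0 + π_1 + π_2 + π_3 + π_4 + π_5 = 1
Solving the linear system gives exactly π = [83/505, 84/505, 1/8, 767/4040, 9/56, 5479/28280].

π = [0.1644, 0.1663, 0.1250, 0.1899, 0.1607, 0.1937]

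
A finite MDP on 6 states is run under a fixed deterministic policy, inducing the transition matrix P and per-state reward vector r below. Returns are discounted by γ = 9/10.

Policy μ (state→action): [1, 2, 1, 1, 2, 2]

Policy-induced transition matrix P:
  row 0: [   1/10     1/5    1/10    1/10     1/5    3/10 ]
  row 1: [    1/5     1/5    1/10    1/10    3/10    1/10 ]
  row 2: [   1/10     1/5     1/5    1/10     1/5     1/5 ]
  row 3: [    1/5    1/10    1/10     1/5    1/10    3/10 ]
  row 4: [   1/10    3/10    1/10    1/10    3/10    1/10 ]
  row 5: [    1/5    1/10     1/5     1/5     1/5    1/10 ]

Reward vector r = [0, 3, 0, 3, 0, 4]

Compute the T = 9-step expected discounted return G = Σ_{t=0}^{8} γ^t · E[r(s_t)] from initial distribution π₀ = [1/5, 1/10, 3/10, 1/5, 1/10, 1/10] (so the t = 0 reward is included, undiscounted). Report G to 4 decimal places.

G = 9.8349

t=0: π = [0.2000, 0.1000, 0.3000, 0.2000, 0.1000, 0.1000], E[r] = 1.3000, γ^t·E[r] = 1.300000, running G = 1.300000
t=1: π = [0.1400, 0.1800, 0.1400, 0.1300, 0.2000, 0.2100], E[r] = 1.7700, γ^t·E[r] = 1.593000, running G = 2.893000
t=2: π = [0.1520, 0.1860, 0.1350, 0.1340, 0.2250, 0.1680], E[r] = 1.6320, γ^t·E[r] = 1.321920, running G = 4.214920
t=3: π = [0.1488, 0.1923, 0.1303, 0.1302, 0.2277, 0.1707], E[r] = 1.6503, γ^t·E[r] = 1.203069, running G = 5.417989
t=4: π = [0.1493, 0.1927, 0.1301, 0.1301, 0.2290, 0.1688], E[r] = 1.6436, γ^t·E[r] = 1.078386, running G = 6.496374
t=5: π = [0.1492, 0.1930, 0.1299, 0.1299, 0.2292, 0.1689], E[r] = 1.6443, γ^t·E[r] = 0.970920, running G = 7.467295
t=6: π = [0.1492, 0.1930, 0.1299, 0.1299, 0.2292, 0.1688], E[r] = 1.6439, γ^t·E[r] = 0.873660, running G = 8.340955
t=7: π = [0.1492, 0.1931, 0.1299, 0.1299, 0.2292, 0.1688], E[r] = 1.6440, γ^t·E[r] = 0.786304, running G = 9.127258
t=8: π = [0.1492, 0.1931, 0.1299, 0.1299, 0.2292, 0.1688], E[r] = 1.6440, γ^t·E[r] = 0.707667, running G = 9.834925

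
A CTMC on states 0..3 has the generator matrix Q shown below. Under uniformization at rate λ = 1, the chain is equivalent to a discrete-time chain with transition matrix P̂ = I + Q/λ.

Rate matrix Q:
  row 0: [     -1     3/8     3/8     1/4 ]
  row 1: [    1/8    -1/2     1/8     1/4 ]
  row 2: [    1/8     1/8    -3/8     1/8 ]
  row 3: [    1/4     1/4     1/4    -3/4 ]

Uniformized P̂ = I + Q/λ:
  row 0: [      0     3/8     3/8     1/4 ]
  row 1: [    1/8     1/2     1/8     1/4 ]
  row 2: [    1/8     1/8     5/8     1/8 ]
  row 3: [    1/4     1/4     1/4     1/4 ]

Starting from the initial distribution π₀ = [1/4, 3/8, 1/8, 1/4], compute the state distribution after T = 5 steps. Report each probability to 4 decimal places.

t=0: π = [0.2500, 0.3750, 0.1250, 0.2500]
t=1: π = [0.1250, 0.3594, 0.2813, 0.2344]
t=2: π = [0.1387, 0.3203, 0.3262, 0.2148]
t=3: π = [0.1345, 0.3066, 0.3496, 0.2092]
t=4: π = [0.1343, 0.2998, 0.3596, 0.2063]
t=5: π = [0.1340, 0.2968, 0.3642, 0.2051]

π = [0.1340, 0.2968, 0.3642, 0.2051]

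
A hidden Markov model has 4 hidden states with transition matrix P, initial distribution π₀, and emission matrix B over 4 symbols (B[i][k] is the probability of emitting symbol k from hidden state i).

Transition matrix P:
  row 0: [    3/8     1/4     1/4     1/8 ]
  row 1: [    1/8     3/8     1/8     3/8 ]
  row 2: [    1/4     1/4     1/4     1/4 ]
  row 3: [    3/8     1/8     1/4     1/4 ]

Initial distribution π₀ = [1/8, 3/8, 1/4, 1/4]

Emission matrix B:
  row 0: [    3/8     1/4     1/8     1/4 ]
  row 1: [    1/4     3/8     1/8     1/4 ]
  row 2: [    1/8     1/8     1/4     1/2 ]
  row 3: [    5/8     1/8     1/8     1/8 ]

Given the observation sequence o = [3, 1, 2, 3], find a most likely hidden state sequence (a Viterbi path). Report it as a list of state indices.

path = [1, 1, 3, 2]

t=0: δ = [3.125e-02, 9.375e-02, 1.250e-01, 3.125e-02]  (obs o_0=3)
t=1: δ = [7.812e-03, 1.318e-02, 3.906e-03, 4.395e-03]  ψ = [2, 1, 2, 1]  (obs o_1=1)
t=2: δ = [3.662e-04, 6.180e-04, 4.883e-04, 6.180e-04]  ψ = [0, 1, 0, 1]  (obs o_2=2)
t=3: δ = [5.794e-05, 5.794e-05, 7.725e-05, 2.897e-05]  ψ = [3, 1, 3, 1]  (obs o_3=3)
backtrack: best end state = 2; path = [1, 1, 3, 2]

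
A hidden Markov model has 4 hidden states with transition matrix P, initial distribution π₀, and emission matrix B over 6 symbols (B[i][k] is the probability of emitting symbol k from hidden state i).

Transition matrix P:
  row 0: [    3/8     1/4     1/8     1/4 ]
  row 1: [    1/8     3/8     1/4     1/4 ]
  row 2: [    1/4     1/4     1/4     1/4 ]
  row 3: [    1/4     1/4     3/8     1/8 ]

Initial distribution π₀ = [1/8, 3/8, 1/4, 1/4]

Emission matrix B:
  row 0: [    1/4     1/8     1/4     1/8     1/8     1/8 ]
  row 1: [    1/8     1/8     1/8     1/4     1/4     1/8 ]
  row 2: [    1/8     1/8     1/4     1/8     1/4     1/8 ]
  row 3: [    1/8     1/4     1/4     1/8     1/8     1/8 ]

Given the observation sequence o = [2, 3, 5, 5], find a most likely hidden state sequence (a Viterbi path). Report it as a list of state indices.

path = [1, 1, 1, 1]

t=0: δ = [3.125e-02, 4.688e-02, 6.250e-02, 6.250e-02]  (obs o_0=2)
t=1: δ = [1.953e-03, 4.395e-03, 2.930e-03, 1.953e-03]  ψ = [2, 1, 3, 2]  (obs o_1=3)
t=2: δ = [9.155e-05, 2.060e-04, 1.373e-04, 1.373e-04]  ψ = [0, 1, 1, 1]  (obs o_2=5)
t=3: δ = [4.292e-06, 9.656e-06, 6.437e-06, 6.437e-06]  ψ = [0, 1, 1, 1]  (obs o_3=5)
backtrack: best end state = 1; path = [1, 1, 1, 1]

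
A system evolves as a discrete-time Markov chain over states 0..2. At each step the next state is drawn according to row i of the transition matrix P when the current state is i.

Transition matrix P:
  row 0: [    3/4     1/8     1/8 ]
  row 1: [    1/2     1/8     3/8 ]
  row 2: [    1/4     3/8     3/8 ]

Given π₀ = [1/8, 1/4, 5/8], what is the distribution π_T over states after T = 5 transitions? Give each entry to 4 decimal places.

π = [0.5853, 0.1840, 0.2307]

t=0: π = [0.1250, 0.2500, 0.6250]
t=1: π = [0.3750, 0.2813, 0.3438]
t=2: π = [0.5078, 0.2109, 0.2813]
t=3: π = [0.5566, 0.1953, 0.2480]
t=4: π = [0.5771, 0.1870, 0.2358]
t=5: π = [0.5853, 0.1840, 0.2307]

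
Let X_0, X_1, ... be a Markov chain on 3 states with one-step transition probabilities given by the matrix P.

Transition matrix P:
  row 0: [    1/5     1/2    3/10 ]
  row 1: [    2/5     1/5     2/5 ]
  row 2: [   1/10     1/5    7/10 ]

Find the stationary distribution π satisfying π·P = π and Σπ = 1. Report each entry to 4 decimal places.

Balance equations π_j = Σ_i π_i·P[i][j]:
  π_0 = 1/5·π_0 + 2/5·π_1 + 1/10·π_2
  π_1 = 1/2·π_0 + 1/5·π_1 + 1/5·π_2
  normalize: π_0 + π_1 + π_2 = 1
Solving the linear system gives exactly π = [16/81, 7/27, 44/81].

π = [0.1975, 0.2593, 0.5432]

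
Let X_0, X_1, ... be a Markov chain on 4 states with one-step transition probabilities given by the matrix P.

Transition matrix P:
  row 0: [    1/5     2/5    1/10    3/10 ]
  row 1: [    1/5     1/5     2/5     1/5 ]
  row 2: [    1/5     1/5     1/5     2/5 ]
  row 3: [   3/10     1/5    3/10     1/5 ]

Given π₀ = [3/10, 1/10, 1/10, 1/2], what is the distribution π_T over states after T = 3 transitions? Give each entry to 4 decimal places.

t=0: π = [0.3000, 0.1000, 0.1000, 0.5000]
t=1: π = [0.2500, 0.2600, 0.2400, 0.2500]
t=2: π = [0.2250, 0.2500, 0.2520, 0.2730]
t=3: π = [0.2273, 0.2450, 0.2548, 0.2729]

π = [0.2273, 0.2450, 0.2548, 0.2729]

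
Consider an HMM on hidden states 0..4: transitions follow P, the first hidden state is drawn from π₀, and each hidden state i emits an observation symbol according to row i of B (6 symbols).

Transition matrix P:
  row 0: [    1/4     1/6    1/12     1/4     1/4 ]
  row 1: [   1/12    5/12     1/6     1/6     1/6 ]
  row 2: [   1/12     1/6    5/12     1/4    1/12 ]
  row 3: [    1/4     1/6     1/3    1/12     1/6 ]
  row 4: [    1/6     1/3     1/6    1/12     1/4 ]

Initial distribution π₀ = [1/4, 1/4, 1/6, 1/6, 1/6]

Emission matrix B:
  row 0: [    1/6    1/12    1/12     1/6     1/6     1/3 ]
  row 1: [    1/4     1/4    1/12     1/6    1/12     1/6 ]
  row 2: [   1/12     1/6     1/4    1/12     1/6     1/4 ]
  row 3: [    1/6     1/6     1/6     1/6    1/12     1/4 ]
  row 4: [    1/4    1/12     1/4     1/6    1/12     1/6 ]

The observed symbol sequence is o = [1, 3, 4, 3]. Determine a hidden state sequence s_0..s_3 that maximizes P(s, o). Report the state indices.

t=0: δ = [2.083e-02, 6.250e-02, 2.778e-02, 2.778e-02, 1.389e-02]  (obs o_0=1)
t=1: δ = [1.157e-03, 4.340e-03, 9.645e-04, 1.736e-03, 1.736e-03]  ψ = [3, 1, 2, 1, 1]  (obs o_1=3)
t=2: δ = [7.234e-05, 1.507e-04, 1.206e-04, 6.028e-05, 6.028e-05]  ψ = [3, 1, 1, 1, 1]  (obs o_2=4)
t=3: δ = [3.014e-06, 1.047e-05, 4.186e-06, 5.023e-06, 4.186e-06]  ψ = [0, 1, 2, 2, 1]  (obs o_3=3)
backtrack: best end state = 1; path = [1, 1, 1, 1]

path = [1, 1, 1, 1]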